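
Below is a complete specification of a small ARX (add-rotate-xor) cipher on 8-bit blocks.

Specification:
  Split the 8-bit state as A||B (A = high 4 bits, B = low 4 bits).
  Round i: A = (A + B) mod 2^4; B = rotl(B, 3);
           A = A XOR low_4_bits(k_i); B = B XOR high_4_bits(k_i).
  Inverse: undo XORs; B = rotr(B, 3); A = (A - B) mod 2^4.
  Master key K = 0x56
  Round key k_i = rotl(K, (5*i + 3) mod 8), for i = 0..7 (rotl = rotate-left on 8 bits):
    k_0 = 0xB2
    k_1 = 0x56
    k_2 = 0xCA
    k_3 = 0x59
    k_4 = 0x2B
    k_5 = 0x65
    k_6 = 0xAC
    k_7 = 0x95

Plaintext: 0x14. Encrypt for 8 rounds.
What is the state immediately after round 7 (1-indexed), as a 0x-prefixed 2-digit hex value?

s_0 = plaintext = 0x14
s_1 = Round(s_0, k_0) = 0x79
s_2 = Round(s_1, k_1) = 0x69
s_3 = Round(s_2, k_2) = 0x50
s_4 = Round(s_3, k_3) = 0xC5
s_5 = Round(s_4, k_4) = 0xA8
s_6 = Round(s_5, k_5) = 0x72
s_7 = Round(s_6, k_6) = 0x5B
s_8 = Round(s_7, k_7) = 0x54

0x5B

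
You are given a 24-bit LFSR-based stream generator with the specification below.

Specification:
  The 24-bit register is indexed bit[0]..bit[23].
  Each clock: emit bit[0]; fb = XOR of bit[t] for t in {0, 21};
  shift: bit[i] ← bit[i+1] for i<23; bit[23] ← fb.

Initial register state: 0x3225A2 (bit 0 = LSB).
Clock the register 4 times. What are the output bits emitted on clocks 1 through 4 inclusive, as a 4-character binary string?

reg_0 = 0x3225A2
clock 1: out=0, reg = 0x9912D1
clock 2: out=1, reg = 0xCC8968
clock 3: out=0, reg = 0x6644B4
clock 4: out=0, reg = 0xB3225A

0100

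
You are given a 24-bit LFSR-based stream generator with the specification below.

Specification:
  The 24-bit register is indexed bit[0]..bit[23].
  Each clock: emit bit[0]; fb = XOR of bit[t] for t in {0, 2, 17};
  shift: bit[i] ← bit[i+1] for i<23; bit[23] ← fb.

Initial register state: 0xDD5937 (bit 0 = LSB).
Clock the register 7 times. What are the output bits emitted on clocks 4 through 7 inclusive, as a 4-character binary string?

0110

reg_0 = 0xDD5937
clock 1: out=1, reg = 0x6EAC9B
clock 2: out=1, reg = 0x37564D
clock 3: out=1, reg = 0x9BAB26
clock 4: out=0, reg = 0x4DD593
clock 5: out=1, reg = 0xA6EAC9
clock 6: out=1, reg = 0x537564
clock 7: out=0, reg = 0x29BAB2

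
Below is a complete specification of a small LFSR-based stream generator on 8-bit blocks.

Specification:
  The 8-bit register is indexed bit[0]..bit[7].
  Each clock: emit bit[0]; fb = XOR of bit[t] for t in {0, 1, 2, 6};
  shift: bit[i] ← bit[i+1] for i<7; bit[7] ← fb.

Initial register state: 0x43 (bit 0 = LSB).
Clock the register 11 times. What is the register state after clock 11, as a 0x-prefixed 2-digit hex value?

reg_0 = 0x43
clock 1: out=1, reg = 0xA1
clock 2: out=1, reg = 0xD0
clock 3: out=0, reg = 0xE8
clock 4: out=0, reg = 0xF4
clock 5: out=0, reg = 0x7A
clock 6: out=0, reg = 0x3D
clock 7: out=1, reg = 0x1E
clock 8: out=0, reg = 0x0F
clock 9: out=1, reg = 0x87
clock 10: out=1, reg = 0xC3
clock 11: out=1, reg = 0xE1

0xE1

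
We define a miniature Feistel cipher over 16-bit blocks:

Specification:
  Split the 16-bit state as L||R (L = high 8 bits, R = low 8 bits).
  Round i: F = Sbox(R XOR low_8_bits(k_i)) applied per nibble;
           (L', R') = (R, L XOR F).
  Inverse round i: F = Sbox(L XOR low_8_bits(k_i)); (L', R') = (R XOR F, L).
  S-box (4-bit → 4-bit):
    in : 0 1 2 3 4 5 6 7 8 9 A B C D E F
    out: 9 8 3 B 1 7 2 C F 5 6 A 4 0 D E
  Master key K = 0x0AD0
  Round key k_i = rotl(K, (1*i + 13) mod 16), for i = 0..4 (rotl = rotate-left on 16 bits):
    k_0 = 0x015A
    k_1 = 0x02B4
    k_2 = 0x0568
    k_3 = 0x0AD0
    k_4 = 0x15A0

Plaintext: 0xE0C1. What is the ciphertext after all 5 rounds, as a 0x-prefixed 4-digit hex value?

s_0 = plaintext = 0xE0C1
s_1 = Round(s_0, k_0) = 0xC1BA
s_2 = Round(s_1, k_1) = 0xBA5C
s_3 = Round(s_2, k_2) = 0x5C0B
s_4 = Round(s_3, k_3) = 0x0B56
s_5 = Round(s_4, k_4) = 0x56E9

0x56E9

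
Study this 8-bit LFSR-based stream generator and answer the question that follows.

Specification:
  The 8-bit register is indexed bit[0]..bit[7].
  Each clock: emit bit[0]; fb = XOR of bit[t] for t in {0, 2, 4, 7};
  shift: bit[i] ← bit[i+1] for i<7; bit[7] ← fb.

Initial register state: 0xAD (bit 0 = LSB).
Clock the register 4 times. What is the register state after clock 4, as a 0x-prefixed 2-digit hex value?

0xBA

reg_0 = 0xAD
clock 1: out=1, reg = 0xD6
clock 2: out=0, reg = 0xEB
clock 3: out=1, reg = 0x75
clock 4: out=1, reg = 0xBA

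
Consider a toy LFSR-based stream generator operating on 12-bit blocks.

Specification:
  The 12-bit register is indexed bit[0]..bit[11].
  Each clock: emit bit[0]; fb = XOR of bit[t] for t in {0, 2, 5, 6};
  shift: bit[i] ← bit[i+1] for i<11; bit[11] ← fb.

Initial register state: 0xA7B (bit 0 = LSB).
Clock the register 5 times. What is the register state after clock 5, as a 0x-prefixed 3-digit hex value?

reg_0 = 0xA7B
clock 1: out=1, reg = 0xD3D
clock 2: out=1, reg = 0xE9E
clock 3: out=0, reg = 0xF4F
clock 4: out=1, reg = 0xFA7
clock 5: out=1, reg = 0xFD3

0xFD3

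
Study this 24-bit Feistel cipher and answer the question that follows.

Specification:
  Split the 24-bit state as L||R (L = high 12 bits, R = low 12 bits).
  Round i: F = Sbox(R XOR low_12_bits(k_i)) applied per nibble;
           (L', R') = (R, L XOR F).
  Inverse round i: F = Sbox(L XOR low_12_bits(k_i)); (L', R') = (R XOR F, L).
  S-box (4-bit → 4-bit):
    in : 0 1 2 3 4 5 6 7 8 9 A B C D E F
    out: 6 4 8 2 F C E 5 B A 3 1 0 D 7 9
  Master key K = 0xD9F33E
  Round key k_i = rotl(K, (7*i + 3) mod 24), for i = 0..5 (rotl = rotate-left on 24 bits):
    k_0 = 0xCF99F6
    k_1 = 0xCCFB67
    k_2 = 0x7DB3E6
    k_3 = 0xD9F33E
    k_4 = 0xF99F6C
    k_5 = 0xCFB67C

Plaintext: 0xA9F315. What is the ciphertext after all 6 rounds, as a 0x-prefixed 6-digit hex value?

s_0 = plaintext = 0xA9F315
s_1 = Round(s_0, k_0) = 0x3159ED
s_2 = Round(s_1, k_1) = 0x9EDBA6
s_3 = Round(s_2, k_2) = 0xBA621B
s_4 = Round(s_3, k_3) = 0x21BF2A
s_5 = Round(s_4, k_4) = 0xF2A4E5
s_6 = Round(s_5, k_5) = 0x4E5780

0x4E5780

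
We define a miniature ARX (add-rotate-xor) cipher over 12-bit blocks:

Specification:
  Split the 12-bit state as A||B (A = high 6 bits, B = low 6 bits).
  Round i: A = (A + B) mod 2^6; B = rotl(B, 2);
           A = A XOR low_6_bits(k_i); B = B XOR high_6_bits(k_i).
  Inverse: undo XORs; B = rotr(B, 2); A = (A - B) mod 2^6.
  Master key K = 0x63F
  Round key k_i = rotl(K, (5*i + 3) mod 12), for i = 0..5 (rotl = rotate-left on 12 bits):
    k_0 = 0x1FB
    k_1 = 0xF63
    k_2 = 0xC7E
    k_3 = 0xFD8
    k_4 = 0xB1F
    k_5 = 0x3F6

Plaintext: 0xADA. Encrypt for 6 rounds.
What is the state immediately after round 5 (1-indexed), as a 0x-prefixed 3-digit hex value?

0x248

s_0 = plaintext = 0xADA
s_1 = Round(s_0, k_0) = 0xFAE
s_2 = Round(s_1, k_1) = 0x3C7
s_3 = Round(s_2, k_2) = 0xA2D
s_4 = Round(s_3, k_3) = 0x349
s_5 = Round(s_4, k_4) = 0x248
s_6 = Round(s_5, k_5) = 0x9EF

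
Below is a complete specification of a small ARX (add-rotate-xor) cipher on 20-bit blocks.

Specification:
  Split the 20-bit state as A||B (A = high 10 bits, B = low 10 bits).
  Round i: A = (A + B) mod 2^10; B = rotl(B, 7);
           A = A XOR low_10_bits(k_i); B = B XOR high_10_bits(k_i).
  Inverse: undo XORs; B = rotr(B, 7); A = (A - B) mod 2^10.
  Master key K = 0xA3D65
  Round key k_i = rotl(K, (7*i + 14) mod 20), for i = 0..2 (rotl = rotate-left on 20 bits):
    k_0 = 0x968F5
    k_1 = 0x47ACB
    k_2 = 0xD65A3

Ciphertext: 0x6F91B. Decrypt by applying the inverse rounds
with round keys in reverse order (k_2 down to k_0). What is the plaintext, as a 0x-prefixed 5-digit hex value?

0x0D464

s_0 = ciphertext = 0x6F91B
s_1 = InvRound(s_0, k_2) = 0x82614
s_2 = InvRound(s_1, k_1) = 0x1B056
s_3 = InvRound(s_2, k_0) = 0x0D464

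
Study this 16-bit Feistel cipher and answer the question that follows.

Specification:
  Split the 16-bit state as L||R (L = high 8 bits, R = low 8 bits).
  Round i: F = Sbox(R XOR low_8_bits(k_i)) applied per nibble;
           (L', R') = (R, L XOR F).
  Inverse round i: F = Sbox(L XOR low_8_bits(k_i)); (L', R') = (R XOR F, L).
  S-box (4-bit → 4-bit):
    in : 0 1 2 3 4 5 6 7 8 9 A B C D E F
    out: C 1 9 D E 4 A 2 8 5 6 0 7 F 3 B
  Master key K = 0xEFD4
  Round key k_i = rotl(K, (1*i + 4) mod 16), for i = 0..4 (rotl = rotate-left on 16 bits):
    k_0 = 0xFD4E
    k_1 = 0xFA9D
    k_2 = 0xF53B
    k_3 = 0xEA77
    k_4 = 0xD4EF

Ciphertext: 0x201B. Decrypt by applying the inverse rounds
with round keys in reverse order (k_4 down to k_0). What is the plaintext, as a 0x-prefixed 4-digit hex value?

0xCBEA

s_0 = ciphertext = 0x201B
s_1 = InvRound(s_0, k_4) = 0x6020
s_2 = InvRound(s_1, k_3) = 0x3260
s_3 = InvRound(s_2, k_2) = 0xA532
s_4 = InvRound(s_3, k_1) = 0xEAA5
s_5 = InvRound(s_4, k_0) = 0xCBEA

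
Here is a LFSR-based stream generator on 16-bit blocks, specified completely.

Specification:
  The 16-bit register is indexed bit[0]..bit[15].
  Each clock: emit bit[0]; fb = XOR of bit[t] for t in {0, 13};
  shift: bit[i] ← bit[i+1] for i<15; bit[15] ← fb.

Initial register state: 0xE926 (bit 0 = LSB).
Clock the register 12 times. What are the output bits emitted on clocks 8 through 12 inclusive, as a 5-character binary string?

reg_0 = 0xE926
clock 1: out=0, reg = 0xF493
clock 2: out=1, reg = 0x7A49
clock 3: out=1, reg = 0x3D24
clock 4: out=0, reg = 0x9E92
clock 5: out=0, reg = 0x4F49
clock 6: out=1, reg = 0xA7A4
clock 7: out=0, reg = 0xD3D2
clock 8: out=0, reg = 0x69E9
clock 9: out=1, reg = 0x34F4
clock 10: out=0, reg = 0x9A7A
clock 11: out=0, reg = 0x4D3D
clock 12: out=1, reg = 0xA69E

01001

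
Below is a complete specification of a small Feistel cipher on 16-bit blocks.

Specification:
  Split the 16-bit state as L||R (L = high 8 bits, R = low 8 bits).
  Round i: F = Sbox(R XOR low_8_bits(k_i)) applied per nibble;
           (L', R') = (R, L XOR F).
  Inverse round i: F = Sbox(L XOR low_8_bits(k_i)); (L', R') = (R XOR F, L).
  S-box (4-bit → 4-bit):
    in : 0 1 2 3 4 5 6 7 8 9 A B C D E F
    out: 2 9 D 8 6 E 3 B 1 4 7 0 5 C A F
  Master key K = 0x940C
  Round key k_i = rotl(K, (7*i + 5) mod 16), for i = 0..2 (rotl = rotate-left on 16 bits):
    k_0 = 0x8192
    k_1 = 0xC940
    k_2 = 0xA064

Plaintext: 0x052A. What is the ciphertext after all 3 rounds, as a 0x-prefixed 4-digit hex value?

0x4CD5

s_0 = plaintext = 0x052A
s_1 = Round(s_0, k_0) = 0x2A04
s_2 = Round(s_1, k_1) = 0x044C
s_3 = Round(s_2, k_2) = 0x4CD5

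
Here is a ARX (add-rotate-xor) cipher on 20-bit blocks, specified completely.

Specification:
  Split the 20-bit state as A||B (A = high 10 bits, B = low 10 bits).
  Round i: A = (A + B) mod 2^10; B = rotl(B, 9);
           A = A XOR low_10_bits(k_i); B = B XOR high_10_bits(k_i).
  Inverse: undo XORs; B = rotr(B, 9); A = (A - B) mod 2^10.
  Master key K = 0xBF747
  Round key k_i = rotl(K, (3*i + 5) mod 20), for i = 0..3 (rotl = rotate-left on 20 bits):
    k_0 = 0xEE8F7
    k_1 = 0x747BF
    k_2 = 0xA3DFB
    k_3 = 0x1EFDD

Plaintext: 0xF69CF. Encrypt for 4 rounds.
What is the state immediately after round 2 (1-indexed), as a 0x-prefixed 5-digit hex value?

s_0 = plaintext = 0xF69CF
s_1 = Round(s_0, k_0) = 0x5795D
s_2 = Round(s_1, k_1) = 0x4137F
s_3 = Round(s_2, k_2) = 0x5E130
s_4 = Round(s_3, k_3) = 0x5D4E3

0x4137F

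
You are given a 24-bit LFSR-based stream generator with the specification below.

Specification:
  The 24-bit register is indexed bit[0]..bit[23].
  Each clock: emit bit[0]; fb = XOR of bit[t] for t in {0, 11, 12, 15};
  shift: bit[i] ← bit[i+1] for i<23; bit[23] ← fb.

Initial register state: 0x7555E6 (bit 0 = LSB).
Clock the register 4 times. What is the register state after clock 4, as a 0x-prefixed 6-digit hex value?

reg_0 = 0x7555E6
clock 1: out=0, reg = 0xBAAAF3
clock 2: out=1, reg = 0xDD5579
clock 3: out=1, reg = 0x6EAABC
clock 4: out=0, reg = 0x37555E

0x37555E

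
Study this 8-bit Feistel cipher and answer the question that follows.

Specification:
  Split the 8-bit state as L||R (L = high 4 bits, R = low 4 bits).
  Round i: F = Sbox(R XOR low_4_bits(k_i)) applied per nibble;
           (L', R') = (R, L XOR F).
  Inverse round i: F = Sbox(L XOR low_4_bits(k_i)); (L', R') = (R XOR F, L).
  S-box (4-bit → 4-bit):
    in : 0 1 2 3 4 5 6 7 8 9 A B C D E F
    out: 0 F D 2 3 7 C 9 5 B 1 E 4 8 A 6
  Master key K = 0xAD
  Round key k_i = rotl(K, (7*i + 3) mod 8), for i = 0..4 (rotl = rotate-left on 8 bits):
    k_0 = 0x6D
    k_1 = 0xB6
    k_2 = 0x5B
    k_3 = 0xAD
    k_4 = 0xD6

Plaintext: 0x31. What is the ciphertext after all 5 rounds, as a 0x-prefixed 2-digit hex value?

0x60

s_0 = plaintext = 0x31
s_1 = Round(s_0, k_0) = 0x17
s_2 = Round(s_1, k_1) = 0x7E
s_3 = Round(s_2, k_2) = 0xE0
s_4 = Round(s_3, k_3) = 0x06
s_5 = Round(s_4, k_4) = 0x60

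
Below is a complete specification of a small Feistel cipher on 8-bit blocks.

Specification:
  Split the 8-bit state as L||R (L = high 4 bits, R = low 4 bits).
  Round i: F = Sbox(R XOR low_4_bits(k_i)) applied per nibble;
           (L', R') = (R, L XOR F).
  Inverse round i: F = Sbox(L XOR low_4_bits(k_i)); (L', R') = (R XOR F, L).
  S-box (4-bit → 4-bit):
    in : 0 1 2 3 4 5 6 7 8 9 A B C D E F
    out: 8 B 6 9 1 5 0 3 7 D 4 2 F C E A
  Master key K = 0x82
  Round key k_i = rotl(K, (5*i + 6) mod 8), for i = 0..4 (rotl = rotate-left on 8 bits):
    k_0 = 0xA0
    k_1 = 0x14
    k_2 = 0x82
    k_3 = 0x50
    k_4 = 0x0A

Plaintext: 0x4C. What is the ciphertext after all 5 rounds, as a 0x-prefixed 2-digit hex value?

s_0 = plaintext = 0x4C
s_1 = Round(s_0, k_0) = 0xCB
s_2 = Round(s_1, k_1) = 0xB6
s_3 = Round(s_2, k_2) = 0x6A
s_4 = Round(s_3, k_3) = 0xA2
s_5 = Round(s_4, k_4) = 0x2D

0x2D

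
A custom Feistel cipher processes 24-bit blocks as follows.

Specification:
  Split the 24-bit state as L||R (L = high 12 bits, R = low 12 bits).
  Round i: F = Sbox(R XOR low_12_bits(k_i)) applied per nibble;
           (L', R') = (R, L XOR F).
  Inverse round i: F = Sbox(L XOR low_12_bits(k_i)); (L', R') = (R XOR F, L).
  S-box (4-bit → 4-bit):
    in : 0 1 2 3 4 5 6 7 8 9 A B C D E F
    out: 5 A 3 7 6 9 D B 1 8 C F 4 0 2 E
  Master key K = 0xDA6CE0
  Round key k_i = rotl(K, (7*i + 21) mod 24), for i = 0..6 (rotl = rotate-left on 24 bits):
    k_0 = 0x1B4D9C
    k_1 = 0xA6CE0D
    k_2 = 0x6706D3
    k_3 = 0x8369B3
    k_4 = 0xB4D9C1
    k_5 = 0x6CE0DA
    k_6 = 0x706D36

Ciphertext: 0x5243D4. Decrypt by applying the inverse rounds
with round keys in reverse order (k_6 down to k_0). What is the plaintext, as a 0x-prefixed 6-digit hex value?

s_0 = ciphertext = 0x5243D4
s_1 = InvRound(s_0, k_6) = 0x277524
s_2 = InvRound(s_1, k_5) = 0x6E4277
s_3 = InvRound(s_2, k_4) = 0xC4E6E4
s_4 = InvRound(s_3, k_3) = 0xF04C4E
s_5 = InvRound(s_4, k_2) = 0x445F04
s_6 = InvRound(s_5, k_1) = 0x365445
s_7 = InvRound(s_6, k_0) = 0x6AD365

0x6AD365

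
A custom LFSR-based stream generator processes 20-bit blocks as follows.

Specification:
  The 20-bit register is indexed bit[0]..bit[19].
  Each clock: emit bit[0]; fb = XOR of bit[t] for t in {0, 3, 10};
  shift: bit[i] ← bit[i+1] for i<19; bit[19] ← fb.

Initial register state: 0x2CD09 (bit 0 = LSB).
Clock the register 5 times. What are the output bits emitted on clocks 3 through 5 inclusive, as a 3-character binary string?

reg_0 = 0x2CD09
clock 1: out=1, reg = 0x96684
clock 2: out=0, reg = 0xCB342
clock 3: out=0, reg = 0x659A1
clock 4: out=1, reg = 0xB2CD0
clock 5: out=0, reg = 0xD9668

010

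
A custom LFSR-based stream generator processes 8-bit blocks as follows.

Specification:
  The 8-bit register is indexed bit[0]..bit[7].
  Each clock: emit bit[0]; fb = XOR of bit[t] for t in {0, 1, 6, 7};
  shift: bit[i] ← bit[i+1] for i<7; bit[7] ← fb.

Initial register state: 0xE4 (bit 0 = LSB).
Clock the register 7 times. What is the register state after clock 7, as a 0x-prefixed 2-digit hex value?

0xB9

reg_0 = 0xE4
clock 1: out=0, reg = 0x72
clock 2: out=0, reg = 0x39
clock 3: out=1, reg = 0x9C
clock 4: out=0, reg = 0xCE
clock 5: out=0, reg = 0xE7
clock 6: out=1, reg = 0x73
clock 7: out=1, reg = 0xB9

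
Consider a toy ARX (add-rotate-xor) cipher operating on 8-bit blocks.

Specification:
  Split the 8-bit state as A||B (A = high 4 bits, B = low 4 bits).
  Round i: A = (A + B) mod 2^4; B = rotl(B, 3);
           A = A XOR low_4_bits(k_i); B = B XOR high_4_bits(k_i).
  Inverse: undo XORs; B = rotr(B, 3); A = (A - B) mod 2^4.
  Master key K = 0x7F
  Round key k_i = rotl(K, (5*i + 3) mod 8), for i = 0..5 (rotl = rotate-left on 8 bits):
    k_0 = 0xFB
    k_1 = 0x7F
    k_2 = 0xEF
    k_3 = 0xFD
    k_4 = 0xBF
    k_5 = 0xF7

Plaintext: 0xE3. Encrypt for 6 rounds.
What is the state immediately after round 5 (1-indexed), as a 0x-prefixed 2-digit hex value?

s_0 = plaintext = 0xE3
s_1 = Round(s_0, k_0) = 0xA6
s_2 = Round(s_1, k_1) = 0xF4
s_3 = Round(s_2, k_2) = 0xCC
s_4 = Round(s_3, k_3) = 0x59
s_5 = Round(s_4, k_4) = 0x17
s_6 = Round(s_5, k_5) = 0xF4

0x17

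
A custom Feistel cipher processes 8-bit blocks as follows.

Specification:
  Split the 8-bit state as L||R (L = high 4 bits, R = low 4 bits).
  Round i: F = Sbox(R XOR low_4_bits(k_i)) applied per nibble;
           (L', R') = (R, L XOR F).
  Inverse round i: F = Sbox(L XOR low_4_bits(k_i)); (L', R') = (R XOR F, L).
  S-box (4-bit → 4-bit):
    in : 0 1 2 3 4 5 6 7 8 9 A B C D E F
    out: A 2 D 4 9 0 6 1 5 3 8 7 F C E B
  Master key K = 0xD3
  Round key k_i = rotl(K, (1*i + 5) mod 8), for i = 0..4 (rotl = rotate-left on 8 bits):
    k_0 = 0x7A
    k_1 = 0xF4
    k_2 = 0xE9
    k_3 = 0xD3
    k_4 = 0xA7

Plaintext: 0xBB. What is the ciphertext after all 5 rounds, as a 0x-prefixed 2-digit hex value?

s_0 = plaintext = 0xBB
s_1 = Round(s_0, k_0) = 0xB9
s_2 = Round(s_1, k_1) = 0x97
s_3 = Round(s_2, k_2) = 0x77
s_4 = Round(s_3, k_3) = 0x7E
s_5 = Round(s_4, k_4) = 0xE4

0xE4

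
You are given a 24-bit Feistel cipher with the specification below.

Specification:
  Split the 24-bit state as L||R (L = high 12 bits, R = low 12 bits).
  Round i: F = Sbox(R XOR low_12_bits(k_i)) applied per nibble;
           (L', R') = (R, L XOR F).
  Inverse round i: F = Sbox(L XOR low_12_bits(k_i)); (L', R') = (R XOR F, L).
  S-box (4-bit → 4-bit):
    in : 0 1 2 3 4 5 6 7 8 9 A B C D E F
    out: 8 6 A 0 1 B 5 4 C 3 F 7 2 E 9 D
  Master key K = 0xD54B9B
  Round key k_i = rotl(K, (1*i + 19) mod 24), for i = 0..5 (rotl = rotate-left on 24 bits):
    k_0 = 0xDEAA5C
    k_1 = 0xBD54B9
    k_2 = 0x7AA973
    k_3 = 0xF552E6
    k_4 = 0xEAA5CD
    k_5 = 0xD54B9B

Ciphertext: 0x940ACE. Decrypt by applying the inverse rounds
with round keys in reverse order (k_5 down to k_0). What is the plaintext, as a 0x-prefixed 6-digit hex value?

s_0 = ciphertext = 0x940ACE
s_1 = InvRound(s_0, k_5) = 0x029940
s_2 = InvRound(s_1, k_4) = 0x2D1029
s_3 = InvRound(s_2, k_3) = 0x82D2D1
s_4 = InvRound(s_3, k_2) = 0x46882D
s_5 = InvRound(s_4, k_1) = 0x0CB468
s_6 = InvRound(s_5, k_0) = 0xB5C0CB

0xB5C0CB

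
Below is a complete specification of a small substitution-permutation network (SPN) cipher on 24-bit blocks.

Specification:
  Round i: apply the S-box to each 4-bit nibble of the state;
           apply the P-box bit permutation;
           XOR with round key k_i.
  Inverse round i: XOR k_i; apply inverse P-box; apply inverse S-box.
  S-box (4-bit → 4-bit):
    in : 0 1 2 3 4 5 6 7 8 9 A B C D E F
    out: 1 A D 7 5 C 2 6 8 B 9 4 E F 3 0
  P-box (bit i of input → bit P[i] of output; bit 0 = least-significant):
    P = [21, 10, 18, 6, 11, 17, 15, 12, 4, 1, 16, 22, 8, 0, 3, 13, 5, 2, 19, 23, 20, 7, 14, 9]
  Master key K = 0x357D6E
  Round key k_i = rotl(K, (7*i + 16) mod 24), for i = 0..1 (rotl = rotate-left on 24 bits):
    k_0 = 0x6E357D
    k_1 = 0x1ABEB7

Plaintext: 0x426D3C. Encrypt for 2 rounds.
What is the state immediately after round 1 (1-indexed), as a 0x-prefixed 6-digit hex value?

s_0 = plaintext = 0x426D3C
s_1 = Round(s_0, k_0) = 0xB1F90E
s_2 = Round(s_1, k_1) = 0xFAF2A1

0xB1F90E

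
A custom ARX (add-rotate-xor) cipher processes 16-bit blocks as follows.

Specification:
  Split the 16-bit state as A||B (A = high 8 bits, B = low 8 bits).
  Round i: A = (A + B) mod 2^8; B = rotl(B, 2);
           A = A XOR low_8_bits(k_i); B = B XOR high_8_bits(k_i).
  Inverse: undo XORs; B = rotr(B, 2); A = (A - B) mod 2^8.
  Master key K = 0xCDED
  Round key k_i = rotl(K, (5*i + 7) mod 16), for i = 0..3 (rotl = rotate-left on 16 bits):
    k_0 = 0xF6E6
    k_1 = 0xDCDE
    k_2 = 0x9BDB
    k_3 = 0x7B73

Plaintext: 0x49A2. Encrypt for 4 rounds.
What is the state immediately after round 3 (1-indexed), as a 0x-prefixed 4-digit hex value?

0x5F2F

s_0 = plaintext = 0x49A2
s_1 = Round(s_0, k_0) = 0x0D7C
s_2 = Round(s_1, k_1) = 0x572D
s_3 = Round(s_2, k_2) = 0x5F2F
s_4 = Round(s_3, k_3) = 0xFDC7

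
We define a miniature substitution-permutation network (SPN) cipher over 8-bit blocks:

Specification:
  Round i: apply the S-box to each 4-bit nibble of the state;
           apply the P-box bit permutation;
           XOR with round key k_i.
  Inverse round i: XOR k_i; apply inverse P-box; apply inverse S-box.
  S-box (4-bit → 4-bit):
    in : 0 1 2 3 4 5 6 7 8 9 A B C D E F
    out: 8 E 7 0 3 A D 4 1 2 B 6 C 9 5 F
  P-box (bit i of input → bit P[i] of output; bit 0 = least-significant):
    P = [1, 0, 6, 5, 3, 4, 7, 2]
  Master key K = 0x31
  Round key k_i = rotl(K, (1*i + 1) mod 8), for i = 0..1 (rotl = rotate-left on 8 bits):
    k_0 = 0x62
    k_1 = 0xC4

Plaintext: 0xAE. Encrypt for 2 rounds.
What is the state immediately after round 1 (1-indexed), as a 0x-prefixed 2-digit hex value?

s_0 = plaintext = 0xAE
s_1 = Round(s_0, k_0) = 0x3C
s_2 = Round(s_1, k_1) = 0xA4

0x3C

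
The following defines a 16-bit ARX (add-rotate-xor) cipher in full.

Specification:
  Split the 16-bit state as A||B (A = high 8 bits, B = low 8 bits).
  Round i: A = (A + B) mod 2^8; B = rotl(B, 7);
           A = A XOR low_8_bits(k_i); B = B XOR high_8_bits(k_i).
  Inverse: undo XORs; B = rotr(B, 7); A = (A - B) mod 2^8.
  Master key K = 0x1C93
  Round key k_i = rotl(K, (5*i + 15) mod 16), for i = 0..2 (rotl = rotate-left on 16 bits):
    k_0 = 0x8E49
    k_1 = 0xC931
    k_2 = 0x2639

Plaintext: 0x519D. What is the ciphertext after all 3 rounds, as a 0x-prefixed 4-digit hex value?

s_0 = plaintext = 0x519D
s_1 = Round(s_0, k_0) = 0xA740
s_2 = Round(s_1, k_1) = 0xD6E9
s_3 = Round(s_2, k_2) = 0x86D2

0x86D2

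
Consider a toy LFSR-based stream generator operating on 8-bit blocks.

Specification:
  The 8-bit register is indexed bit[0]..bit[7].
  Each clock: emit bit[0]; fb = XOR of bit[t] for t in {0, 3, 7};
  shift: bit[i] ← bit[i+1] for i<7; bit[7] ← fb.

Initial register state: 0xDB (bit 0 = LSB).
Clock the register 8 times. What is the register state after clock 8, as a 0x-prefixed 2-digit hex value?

reg_0 = 0xDB
clock 1: out=1, reg = 0xED
clock 2: out=1, reg = 0xF6
clock 3: out=0, reg = 0xFB
clock 4: out=1, reg = 0xFD
clock 5: out=1, reg = 0xFE
clock 6: out=0, reg = 0x7F
clock 7: out=1, reg = 0x3F
clock 8: out=1, reg = 0x1F

0x1F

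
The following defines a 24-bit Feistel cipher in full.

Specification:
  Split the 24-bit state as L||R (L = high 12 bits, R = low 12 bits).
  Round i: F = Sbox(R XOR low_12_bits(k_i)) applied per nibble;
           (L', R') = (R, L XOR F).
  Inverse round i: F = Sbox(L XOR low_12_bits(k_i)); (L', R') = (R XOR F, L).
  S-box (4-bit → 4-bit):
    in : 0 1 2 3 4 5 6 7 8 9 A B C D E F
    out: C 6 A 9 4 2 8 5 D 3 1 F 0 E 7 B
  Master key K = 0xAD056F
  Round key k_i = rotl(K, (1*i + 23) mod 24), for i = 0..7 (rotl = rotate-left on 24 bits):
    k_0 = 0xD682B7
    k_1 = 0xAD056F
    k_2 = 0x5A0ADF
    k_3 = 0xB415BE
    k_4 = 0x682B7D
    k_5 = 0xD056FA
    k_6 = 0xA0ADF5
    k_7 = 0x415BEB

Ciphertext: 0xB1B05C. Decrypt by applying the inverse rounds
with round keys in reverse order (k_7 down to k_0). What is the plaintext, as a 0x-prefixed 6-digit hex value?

s_0 = ciphertext = 0xB1B05C
s_1 = InvRound(s_0, k_7) = 0xCE0B1B
s_2 = InvRound(s_1, k_6) = 0xD79CE0
s_3 = InvRound(s_2, k_5) = 0x339D79
s_4 = InvRound(s_3, k_4) = 0x03D339
s_5 = InvRound(s_4, k_3) = 0x1E003D
s_6 = InvRound(s_5, k_2) = 0xFA61E0
s_7 = InvRound(s_6, k_1) = 0x0E3FA6
s_8 = InvRound(s_7, k_0) = 0x5820E3

0x5820E3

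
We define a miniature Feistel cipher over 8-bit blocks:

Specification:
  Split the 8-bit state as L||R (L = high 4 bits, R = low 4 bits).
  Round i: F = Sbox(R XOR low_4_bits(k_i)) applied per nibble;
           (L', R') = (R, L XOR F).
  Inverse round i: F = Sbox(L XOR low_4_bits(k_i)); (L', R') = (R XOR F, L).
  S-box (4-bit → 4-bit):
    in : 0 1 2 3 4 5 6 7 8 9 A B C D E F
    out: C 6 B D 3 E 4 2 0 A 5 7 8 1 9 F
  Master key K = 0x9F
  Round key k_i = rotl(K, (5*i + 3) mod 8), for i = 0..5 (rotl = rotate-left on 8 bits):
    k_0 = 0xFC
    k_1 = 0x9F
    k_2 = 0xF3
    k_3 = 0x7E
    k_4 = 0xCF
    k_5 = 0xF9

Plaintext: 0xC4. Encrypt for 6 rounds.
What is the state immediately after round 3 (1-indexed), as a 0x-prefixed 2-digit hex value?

0x99

s_0 = plaintext = 0xC4
s_1 = Round(s_0, k_0) = 0x4C
s_2 = Round(s_1, k_1) = 0xC9
s_3 = Round(s_2, k_2) = 0x99
s_4 = Round(s_3, k_3) = 0x9B
s_5 = Round(s_4, k_4) = 0xBA
s_6 = Round(s_5, k_5) = 0xA6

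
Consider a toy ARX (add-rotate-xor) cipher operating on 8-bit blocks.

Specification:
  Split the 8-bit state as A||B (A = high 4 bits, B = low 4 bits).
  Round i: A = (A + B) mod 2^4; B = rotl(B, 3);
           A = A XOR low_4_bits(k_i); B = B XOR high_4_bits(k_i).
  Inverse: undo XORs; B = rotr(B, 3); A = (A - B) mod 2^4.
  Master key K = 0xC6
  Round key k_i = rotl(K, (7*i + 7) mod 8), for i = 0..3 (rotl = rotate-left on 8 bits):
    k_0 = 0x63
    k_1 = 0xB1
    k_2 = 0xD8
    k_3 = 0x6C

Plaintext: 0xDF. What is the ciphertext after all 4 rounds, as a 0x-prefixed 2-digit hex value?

0x25

s_0 = plaintext = 0xDF
s_1 = Round(s_0, k_0) = 0xF9
s_2 = Round(s_1, k_1) = 0x97
s_3 = Round(s_2, k_2) = 0x86
s_4 = Round(s_3, k_3) = 0x25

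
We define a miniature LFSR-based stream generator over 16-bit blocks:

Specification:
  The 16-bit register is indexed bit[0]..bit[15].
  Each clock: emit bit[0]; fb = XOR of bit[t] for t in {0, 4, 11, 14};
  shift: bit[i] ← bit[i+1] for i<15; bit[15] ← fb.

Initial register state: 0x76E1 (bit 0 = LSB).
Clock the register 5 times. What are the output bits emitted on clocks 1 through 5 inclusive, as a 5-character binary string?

reg_0 = 0x76E1
clock 1: out=1, reg = 0x3B70
clock 2: out=0, reg = 0x1DB8
clock 3: out=0, reg = 0x0EDC
clock 4: out=0, reg = 0x076E
clock 5: out=0, reg = 0x03B7

10000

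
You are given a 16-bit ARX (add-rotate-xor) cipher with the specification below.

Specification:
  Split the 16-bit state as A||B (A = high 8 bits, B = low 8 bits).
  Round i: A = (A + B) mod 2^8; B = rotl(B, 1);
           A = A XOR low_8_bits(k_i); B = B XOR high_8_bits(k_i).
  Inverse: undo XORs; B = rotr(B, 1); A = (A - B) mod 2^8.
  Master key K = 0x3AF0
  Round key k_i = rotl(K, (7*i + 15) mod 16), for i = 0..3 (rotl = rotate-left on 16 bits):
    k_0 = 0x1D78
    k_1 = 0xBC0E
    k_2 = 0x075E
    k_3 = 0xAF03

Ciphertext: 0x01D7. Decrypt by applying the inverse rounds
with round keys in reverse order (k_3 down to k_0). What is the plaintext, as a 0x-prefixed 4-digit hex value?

s_0 = ciphertext = 0x01D7
s_1 = InvRound(s_0, k_3) = 0xC63C
s_2 = InvRound(s_1, k_2) = 0xFB9D
s_3 = InvRound(s_2, k_1) = 0x6590
s_4 = InvRound(s_3, k_0) = 0x57C6

0x57C6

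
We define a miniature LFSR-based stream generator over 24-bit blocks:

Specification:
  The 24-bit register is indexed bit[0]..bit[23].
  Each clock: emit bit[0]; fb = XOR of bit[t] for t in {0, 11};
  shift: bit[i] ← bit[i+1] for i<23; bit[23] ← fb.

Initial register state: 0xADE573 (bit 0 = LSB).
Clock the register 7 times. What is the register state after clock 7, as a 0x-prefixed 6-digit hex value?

reg_0 = 0xADE573
clock 1: out=1, reg = 0xD6F2B9
clock 2: out=1, reg = 0xEB795C
clock 3: out=0, reg = 0xF5BCAE
clock 4: out=0, reg = 0xFADE57
clock 5: out=1, reg = 0x7D6F2B
clock 6: out=1, reg = 0x3EB795
clock 7: out=1, reg = 0x9F5BCA

0x9F5BCA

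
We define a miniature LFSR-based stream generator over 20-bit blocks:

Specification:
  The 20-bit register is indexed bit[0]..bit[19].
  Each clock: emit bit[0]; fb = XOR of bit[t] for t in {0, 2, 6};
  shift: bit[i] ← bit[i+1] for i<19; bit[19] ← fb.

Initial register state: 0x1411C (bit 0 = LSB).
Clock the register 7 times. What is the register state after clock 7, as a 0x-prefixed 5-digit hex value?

reg_0 = 0x1411C
clock 1: out=0, reg = 0x8A08E
clock 2: out=0, reg = 0xC5047
clock 3: out=1, reg = 0xE2823
clock 4: out=1, reg = 0xF1411
clock 5: out=1, reg = 0xF8A08
clock 6: out=0, reg = 0x7C504
clock 7: out=0, reg = 0xBE282

0xBE282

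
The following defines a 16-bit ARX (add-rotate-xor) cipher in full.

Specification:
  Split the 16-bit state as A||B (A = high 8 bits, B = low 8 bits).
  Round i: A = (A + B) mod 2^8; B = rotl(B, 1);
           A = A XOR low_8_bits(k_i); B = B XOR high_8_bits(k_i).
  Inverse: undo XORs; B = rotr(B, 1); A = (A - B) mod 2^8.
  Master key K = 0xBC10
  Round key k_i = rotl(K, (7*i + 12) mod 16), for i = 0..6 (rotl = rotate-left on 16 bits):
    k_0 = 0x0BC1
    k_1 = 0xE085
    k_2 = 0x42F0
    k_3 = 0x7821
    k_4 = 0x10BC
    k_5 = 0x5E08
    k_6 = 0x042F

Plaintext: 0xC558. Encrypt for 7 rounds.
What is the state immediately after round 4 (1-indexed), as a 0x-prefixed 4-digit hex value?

s_0 = plaintext = 0xC558
s_1 = Round(s_0, k_0) = 0xDCBB
s_2 = Round(s_1, k_1) = 0x1297
s_3 = Round(s_2, k_2) = 0x596D
s_4 = Round(s_3, k_3) = 0xE7A2
s_5 = Round(s_4, k_4) = 0x3555
s_6 = Round(s_5, k_5) = 0x82F4
s_7 = Round(s_6, k_6) = 0x59ED

0xE7A2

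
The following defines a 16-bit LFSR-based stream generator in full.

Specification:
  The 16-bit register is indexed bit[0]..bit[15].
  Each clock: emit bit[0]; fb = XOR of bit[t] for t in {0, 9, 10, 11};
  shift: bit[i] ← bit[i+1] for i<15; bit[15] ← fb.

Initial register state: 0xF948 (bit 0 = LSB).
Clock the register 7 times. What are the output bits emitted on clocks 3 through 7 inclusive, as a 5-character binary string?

reg_0 = 0xF948
clock 1: out=0, reg = 0xFCA4
clock 2: out=0, reg = 0x7E52
clock 3: out=0, reg = 0xBF29
clock 4: out=1, reg = 0x5F94
clock 5: out=0, reg = 0xAFCA
clock 6: out=0, reg = 0xD7E5
clock 7: out=1, reg = 0xEBF2

01001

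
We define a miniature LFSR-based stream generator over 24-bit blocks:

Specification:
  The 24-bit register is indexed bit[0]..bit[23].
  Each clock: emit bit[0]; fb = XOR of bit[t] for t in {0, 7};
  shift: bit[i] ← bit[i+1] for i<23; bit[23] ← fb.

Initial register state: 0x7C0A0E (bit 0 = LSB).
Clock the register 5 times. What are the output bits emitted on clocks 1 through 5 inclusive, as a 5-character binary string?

01110

reg_0 = 0x7C0A0E
clock 1: out=0, reg = 0x3E0507
clock 2: out=1, reg = 0x9F0283
clock 3: out=1, reg = 0x4F8141
clock 4: out=1, reg = 0xA7C0A0
clock 5: out=0, reg = 0xD3E050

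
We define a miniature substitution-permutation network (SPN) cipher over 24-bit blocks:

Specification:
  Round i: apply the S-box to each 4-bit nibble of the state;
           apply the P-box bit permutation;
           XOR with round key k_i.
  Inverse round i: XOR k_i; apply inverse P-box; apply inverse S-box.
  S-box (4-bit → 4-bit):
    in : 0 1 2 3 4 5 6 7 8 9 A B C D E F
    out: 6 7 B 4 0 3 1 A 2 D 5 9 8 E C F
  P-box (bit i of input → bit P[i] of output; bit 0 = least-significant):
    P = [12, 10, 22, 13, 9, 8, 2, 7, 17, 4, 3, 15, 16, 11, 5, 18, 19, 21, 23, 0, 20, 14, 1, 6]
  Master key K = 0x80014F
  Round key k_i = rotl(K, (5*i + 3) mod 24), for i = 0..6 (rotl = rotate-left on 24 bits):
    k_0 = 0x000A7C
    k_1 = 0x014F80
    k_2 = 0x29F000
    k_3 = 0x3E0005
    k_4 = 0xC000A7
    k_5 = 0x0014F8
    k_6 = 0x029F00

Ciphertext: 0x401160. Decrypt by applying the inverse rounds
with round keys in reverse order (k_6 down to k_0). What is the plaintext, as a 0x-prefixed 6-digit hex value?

s_0 = ciphertext = 0x401160
s_1 = InvRound(s_0, k_6) = 0xC40B60
s_2 = InvRound(s_1, k_5) = 0x437021
s_3 = InvRound(s_2, k_4) = 0x0366EB
s_4 = InvRound(s_3, k_3) = 0xF59397
s_5 = InvRound(s_4, k_2) = 0x19C8FE
s_6 = InvRound(s_5, k_1) = 0x963D18
s_7 = InvRound(s_6, k_0) = 0xB3E612

0xB3E612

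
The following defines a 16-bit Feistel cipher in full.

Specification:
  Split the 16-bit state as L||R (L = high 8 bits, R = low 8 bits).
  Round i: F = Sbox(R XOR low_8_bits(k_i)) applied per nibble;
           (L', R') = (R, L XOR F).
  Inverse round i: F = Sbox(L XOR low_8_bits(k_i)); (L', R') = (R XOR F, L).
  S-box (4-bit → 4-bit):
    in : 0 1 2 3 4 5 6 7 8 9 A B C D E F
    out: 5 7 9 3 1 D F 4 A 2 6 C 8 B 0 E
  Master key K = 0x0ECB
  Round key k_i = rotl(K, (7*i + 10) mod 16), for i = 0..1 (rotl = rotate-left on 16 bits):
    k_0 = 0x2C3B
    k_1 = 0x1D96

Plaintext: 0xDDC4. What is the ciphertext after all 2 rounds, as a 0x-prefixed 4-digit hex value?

0x33A9

s_0 = plaintext = 0xDDC4
s_1 = Round(s_0, k_0) = 0xC433
s_2 = Round(s_1, k_1) = 0x33A9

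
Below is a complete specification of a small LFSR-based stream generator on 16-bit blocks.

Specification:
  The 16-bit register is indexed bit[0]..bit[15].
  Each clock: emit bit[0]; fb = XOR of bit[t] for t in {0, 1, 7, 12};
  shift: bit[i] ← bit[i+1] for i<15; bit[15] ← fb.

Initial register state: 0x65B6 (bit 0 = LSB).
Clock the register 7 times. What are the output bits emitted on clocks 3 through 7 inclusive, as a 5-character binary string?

reg_0 = 0x65B6
clock 1: out=0, reg = 0x32DB
clock 2: out=1, reg = 0x196D
clock 3: out=1, reg = 0x0CB6
clock 4: out=0, reg = 0x065B
clock 5: out=1, reg = 0x032D
clock 6: out=1, reg = 0x8196
clock 7: out=0, reg = 0x40CB

10110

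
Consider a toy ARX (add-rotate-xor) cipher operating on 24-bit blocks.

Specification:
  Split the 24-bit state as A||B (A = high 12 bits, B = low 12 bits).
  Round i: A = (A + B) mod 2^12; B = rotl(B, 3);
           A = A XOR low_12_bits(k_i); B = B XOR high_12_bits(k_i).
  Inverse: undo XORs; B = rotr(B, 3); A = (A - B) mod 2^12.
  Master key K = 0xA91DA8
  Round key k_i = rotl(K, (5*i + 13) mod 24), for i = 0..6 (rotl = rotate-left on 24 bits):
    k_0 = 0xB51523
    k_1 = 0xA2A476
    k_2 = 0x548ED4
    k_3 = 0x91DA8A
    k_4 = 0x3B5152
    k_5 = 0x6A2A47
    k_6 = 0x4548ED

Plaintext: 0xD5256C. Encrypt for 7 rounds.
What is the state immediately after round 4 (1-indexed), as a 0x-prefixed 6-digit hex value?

0x0E3FF1

s_0 = plaintext = 0xD5256C
s_1 = Round(s_0, k_0) = 0x79D033
s_2 = Round(s_1, k_1) = 0x3A6BB2
s_3 = Round(s_2, k_2) = 0x18C8DD
s_4 = Round(s_3, k_3) = 0x0E3FF1
s_5 = Round(s_4, k_4) = 0x186C3A
s_6 = Round(s_5, k_5) = 0x787774
s_7 = Round(s_6, k_6) = 0x616FF7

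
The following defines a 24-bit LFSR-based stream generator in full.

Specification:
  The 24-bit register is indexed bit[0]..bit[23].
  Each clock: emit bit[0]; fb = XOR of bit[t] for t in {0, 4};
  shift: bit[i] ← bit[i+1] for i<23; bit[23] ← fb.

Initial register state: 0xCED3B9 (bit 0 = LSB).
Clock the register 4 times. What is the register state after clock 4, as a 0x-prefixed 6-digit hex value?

reg_0 = 0xCED3B9
clock 1: out=1, reg = 0x6769DC
clock 2: out=0, reg = 0xB3B4EE
clock 3: out=0, reg = 0x59DA77
clock 4: out=1, reg = 0x2CED3B

0x2CED3B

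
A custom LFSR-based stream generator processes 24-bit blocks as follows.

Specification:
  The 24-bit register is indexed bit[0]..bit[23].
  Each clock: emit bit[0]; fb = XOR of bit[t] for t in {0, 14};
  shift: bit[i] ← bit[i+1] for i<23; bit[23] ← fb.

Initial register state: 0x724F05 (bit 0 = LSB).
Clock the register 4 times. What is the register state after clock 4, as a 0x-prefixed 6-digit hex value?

reg_0 = 0x724F05
clock 1: out=1, reg = 0x392782
clock 2: out=0, reg = 0x1C93C1
clock 3: out=1, reg = 0x8E49E0
clock 4: out=0, reg = 0xC724F0

0xC724F0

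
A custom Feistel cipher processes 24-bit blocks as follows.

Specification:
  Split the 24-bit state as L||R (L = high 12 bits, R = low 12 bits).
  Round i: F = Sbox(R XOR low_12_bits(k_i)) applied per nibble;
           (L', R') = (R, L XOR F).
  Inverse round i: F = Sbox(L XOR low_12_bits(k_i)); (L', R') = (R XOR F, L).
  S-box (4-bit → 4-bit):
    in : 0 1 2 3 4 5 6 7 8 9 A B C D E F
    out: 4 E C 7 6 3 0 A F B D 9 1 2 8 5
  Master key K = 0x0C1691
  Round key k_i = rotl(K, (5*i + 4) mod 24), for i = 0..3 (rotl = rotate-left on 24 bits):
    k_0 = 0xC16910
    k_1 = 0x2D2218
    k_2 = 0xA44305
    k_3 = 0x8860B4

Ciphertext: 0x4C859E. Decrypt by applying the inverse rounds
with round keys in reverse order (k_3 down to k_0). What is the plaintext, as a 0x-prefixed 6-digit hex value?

s_0 = ciphertext = 0x4C859E
s_1 = InvRound(s_0, k_3) = 0x33F4C8
s_2 = InvRound(s_1, k_2) = 0x0B533F
s_3 = InvRound(s_2, k_1) = 0xFED0B5
s_4 = InvRound(s_3, k_0) = 0x0E7FED

0x0E7FED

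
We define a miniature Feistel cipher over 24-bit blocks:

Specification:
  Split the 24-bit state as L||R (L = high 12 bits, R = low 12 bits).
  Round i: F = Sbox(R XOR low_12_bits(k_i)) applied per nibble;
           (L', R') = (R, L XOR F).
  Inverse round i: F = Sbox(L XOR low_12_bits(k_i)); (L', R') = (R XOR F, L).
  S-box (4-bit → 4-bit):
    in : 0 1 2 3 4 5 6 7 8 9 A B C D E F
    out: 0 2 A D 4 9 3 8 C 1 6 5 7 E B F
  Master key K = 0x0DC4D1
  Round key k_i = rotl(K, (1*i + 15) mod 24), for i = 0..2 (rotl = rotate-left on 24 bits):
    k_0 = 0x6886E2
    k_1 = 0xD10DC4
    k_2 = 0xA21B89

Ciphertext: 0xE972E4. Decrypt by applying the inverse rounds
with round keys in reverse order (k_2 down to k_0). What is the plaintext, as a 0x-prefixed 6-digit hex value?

0xE4FD92

s_0 = ciphertext = 0xE972E4
s_1 = InvRound(s_0, k_2) = 0xBCFE97
s_2 = InvRound(s_1, k_1) = 0xD92BCF
s_3 = InvRound(s_2, k_0) = 0xE4FD92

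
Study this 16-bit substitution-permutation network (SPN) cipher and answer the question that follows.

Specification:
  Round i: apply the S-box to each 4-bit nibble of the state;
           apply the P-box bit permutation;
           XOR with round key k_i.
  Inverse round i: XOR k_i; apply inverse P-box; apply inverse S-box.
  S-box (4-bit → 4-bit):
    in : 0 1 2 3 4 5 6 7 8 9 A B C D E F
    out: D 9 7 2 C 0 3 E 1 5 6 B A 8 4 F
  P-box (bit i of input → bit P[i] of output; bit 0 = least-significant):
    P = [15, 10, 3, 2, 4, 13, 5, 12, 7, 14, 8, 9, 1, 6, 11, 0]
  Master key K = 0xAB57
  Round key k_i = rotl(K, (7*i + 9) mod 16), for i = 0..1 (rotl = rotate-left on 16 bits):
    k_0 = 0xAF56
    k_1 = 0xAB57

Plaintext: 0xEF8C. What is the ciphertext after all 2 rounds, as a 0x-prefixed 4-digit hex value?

s_0 = plaintext = 0xEF8C
s_1 = Round(s_0, k_0) = 0xE0C2
s_2 = Round(s_1, k_1) = 0x14DF

0x14DF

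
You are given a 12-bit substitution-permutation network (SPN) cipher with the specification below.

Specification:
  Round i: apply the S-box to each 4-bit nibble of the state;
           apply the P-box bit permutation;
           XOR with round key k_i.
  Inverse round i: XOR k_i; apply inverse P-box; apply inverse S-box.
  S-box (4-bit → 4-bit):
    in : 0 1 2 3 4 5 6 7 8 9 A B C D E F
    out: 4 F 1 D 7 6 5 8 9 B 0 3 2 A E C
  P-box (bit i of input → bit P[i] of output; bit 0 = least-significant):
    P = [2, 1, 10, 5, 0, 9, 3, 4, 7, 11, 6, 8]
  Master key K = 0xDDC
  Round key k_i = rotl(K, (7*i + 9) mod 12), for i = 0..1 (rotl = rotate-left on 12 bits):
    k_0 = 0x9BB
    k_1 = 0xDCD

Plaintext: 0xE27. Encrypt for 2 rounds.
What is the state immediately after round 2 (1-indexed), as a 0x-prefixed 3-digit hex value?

s_0 = plaintext = 0xE27
s_1 = Round(s_0, k_0) = 0x0DA
s_2 = Round(s_1, k_1) = 0xF9D

0xF9D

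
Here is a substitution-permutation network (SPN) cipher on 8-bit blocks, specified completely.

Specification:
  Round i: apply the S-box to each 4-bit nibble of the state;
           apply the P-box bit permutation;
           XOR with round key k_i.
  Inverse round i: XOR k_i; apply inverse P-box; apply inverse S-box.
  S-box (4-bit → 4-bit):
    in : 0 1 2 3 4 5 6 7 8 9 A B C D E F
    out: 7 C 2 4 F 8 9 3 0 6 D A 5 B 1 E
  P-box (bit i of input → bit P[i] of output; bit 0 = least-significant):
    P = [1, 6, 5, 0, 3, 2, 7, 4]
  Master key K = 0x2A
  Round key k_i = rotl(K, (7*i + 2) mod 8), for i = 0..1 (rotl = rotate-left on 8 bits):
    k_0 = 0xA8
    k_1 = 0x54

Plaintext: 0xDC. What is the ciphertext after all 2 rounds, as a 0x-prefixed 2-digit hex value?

s_0 = plaintext = 0xDC
s_1 = Round(s_0, k_0) = 0x96
s_2 = Round(s_1, k_1) = 0xD3

0xD3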